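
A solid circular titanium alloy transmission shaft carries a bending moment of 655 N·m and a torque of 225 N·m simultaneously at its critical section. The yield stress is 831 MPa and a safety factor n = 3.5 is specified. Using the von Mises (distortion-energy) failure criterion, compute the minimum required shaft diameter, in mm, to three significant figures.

d = 30.8 mm

σ_allow = σ_y/n = 831/3.5 = 237.4 MPa.
For a solid shaft σ_b = 32M/(πd³) and τ = 16T/(πd³), so the von Mises stress is σ' = (16/πd³)·√(4M²+3T²).
√(4M²+3T²) = √(4×(655000)² + 3×(225000)²) = 1.367×10^6 N·mm.
d³ = 16×1.367×10^6/(π×237.4) = 29320 mm³.
d = 30.83 mm.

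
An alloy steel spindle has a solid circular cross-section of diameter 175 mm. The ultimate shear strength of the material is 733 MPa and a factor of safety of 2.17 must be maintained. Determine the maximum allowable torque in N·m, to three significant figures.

τ_allow = 733/2.17 = 337.8 MPa.
For a solid shaft T_allow = τ_allow·πd³/16; πd³/16 = π×175³/16 = 1.052×10^6 mm³.
T_allow = 337.8×1.052×10^6 = 3.555×10^8 N·mm = 355500 N·m.

T_allow = 3.55×10^5 N·m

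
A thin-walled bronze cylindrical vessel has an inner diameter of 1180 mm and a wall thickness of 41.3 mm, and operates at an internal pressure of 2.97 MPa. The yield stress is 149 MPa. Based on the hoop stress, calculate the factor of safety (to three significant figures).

n = 3.51

σ_h = pD/(2t) = 2.97×1180/(2×41.3) = 42.43 MPa.
n = 149/42.43 = 3.512.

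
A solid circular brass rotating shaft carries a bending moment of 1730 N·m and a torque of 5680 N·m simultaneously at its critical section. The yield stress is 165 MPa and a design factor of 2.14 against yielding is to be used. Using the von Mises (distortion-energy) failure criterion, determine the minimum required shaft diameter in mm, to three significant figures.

d = 88.3 mm

σ_allow = σ_y/n = 165/2.14 = 77.10 MPa.
For a solid shaft σ_b = 32M/(πd³) and τ = 16T/(πd³), so the von Mises stress is σ' = (16/πd³)·√(4M²+3T²).
√(4M²+3T²) = √(4×(1.730×10^6)² + 3×(5.680×10^6)²) = 1.043×10^7 N·mm.
d³ = 16×1.043×10^7/(π×77.10) = 688900 mm³.
d = 88.32 mm.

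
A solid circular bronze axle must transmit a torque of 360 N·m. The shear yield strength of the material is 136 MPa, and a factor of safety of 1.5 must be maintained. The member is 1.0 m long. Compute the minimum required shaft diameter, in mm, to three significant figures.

Allowable shear stress τ_allow = 136/1.5 = 90.67 MPa.
For a solid shaft τ = 16T/(πd³), so d³ = 16T/(π τ_allow) = 16×360000/(π×90.67) = 20220 mm³.
d = (20220)^(1/3) = 27.24 mm.

d = 27.2 mm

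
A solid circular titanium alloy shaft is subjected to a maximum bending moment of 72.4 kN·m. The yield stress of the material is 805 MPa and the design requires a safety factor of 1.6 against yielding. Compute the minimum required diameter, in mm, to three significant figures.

σ_allow = 805/1.6 = 503.1 MPa.
For a solid circular section σ = 32M/(πd³), so d³ = 32M/(π σ_allow) = 32×7.2400×10^7/(π×503.1) = 1.466×10^6 mm³.
d = 113.6 mm.

d = 114 mm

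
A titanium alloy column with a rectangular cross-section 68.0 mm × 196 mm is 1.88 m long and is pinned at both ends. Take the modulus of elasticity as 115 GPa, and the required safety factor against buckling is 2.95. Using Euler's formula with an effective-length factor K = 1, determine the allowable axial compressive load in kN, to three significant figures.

P_allow = 559 kN

Buckling occurs about the weak axis: I_min = h·b³/12 = 196×68.0³/12 = 5.136×10^6 mm⁴ (b = 68.0 mm is the smaller dimension).
Effective length L_e = KL = 1×1.88 m = 1880 mm.
Euler critical load P_cr = π²EI/L_e² = π²×115000×5.136×10^6/1880² = 1.649×10^6 N.
P_allow = P_cr/n = 1.649×10^6/2.95 = 559100 N.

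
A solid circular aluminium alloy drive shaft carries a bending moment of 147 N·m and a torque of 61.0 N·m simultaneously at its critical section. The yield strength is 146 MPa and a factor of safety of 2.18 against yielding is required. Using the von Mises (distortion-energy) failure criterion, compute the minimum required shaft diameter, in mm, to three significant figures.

σ_allow = σ_y/n = 146/2.18 = 66.97 MPa.
For a solid shaft σ_b = 32M/(πd³) and τ = 16T/(πd³), so the von Mises stress is σ' = (16/πd³)·√(4M²+3T²).
√(4M²+3T²) = √(4×(147000)² + 3×(61000)²) = 312400 N·mm.
d³ = 16×312400/(π×66.97) = 23760 mm³.
d = 28.75 mm.

d = 28.7 mm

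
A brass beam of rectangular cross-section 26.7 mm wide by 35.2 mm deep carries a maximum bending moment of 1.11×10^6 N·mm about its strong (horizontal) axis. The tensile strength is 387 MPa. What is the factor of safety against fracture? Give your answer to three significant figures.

n = 1.92

Section modulus S = bh²/6 = 26.7×35.2²/6 = 5514 mm³.
σ = M/S = 1110000/5514 = 201.3 MPa.
n = 387/201.3 = 1.922.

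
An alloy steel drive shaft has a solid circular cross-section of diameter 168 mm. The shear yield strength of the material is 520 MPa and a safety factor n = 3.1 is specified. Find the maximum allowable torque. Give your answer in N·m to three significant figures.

τ_allow = 520/3.1 = 167.7 MPa.
For a solid shaft T_allow = τ_allow·πd³/16; πd³/16 = π×168³/16 = 931000 mm³.
T_allow = 167.7×931000 = 1.562×10^8 N·mm = 156200 N·m.

T_allow = 1.56×10^5 N·m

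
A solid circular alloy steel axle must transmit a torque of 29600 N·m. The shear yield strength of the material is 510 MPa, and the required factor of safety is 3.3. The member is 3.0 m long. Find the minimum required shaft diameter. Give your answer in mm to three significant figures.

d = 99.2 mm

Allowable shear stress τ_allow = 510/3.3 = 154.5 MPa.
For a solid shaft τ = 16T/(πd³), so d³ = 16T/(π τ_allow) = 16×2.9600×10^7/(π×154.5) = 975500 mm³.
d = (975500)^(1/3) = 99.17 mm.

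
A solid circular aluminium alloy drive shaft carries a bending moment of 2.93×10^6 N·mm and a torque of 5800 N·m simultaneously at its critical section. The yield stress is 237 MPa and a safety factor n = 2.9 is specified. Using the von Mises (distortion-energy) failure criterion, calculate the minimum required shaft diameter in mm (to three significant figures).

d = 89.8 mm

σ_allow = σ_y/n = 237/2.9 = 81.72 MPa.
For a solid shaft σ_b = 32M/(πd³) and τ = 16T/(πd³), so the von Mises stress is σ' = (16/πd³)·√(4M²+3T²).
√(4M²+3T²) = √(4×(2.930×10^6)² + 3×(5.800×10^6)²) = 1.163×10^7 N·mm.
d³ = 16×1.163×10^7/(π×81.72) = 724800 mm³.
d = 89.83 mm.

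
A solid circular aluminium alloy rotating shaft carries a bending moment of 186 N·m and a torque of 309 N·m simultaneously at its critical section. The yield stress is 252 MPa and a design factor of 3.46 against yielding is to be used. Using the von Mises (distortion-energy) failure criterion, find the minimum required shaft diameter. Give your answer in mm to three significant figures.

d = 35.7 mm

σ_allow = σ_y/n = 252/3.46 = 72.83 MPa.
For a solid shaft σ_b = 32M/(πd³) and τ = 16T/(πd³), so the von Mises stress is σ' = (16/πd³)·√(4M²+3T²).
√(4M²+3T²) = √(4×(186000)² + 3×(309000)²) = 651800 N·mm.
d³ = 16×651800/(π×72.83) = 45580 mm³.
d = 35.72 mm.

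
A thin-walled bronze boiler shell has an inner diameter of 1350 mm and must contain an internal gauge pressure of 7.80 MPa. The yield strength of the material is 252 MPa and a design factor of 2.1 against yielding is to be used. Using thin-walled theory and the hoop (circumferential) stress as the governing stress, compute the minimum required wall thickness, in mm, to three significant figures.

t = 43.9 mm

σ_allow = 252/2.1 = 120.0 MPa.
Hoop stress σ_h = pD/(2t), so t = pD/(2σ_allow) = 7.80×1350/(2×120.0) = 43.88 mm.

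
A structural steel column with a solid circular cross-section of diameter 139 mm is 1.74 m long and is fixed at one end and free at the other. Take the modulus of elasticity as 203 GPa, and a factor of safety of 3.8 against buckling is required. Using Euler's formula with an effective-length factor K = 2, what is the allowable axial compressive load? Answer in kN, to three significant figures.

I = πd⁴/64 = π×139⁴/64 = 1.832×10^7 mm⁴.
Effective length L_e = KL = 2×1.74 m = 3480 mm.
Euler critical load P_cr = π²EI/L_e² = π²×203000×1.832×10^7/3480² = 3.032×10^6 N.
P_allow = P_cr/n = 3.032×10^6/3.8 = 797800 N.

P_allow = 798 kN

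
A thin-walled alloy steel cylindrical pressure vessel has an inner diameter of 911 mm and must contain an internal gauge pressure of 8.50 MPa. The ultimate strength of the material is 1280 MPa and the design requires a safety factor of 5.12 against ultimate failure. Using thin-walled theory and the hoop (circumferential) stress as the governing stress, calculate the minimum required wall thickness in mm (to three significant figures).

t = 15.5 mm

σ_allow = 1280/5.12 = 250.0 MPa.
Hoop stress σ_h = pD/(2t), so t = pD/(2σ_allow) = 8.50×911/(2×250.0) = 15.49 mm.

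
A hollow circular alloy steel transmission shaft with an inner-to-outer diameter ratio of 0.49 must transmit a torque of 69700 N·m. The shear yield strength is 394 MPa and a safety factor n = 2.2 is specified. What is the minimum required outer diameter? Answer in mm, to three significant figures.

τ_allow = 394/2.2 = 179.1 MPa.
For a hollow shaft τ = 16T/[πd_o³(1−k⁴)] with k = 0.49, so 1−k⁴ = 0.9424.
d_o³ = 16T/[π τ_allow (1−k⁴)] = 16×6.9700×10^7/(π×179.1×0.9424) = 2.103×10^6 mm³.
d_o = 128.1 mm.

d_o = 128 mm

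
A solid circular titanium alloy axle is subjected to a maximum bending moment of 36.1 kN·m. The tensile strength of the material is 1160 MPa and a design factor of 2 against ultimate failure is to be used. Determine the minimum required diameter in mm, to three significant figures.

d = 85.9 mm

σ_allow = 1160/2 = 580.0 MPa.
For a solid circular section σ = 32M/(πd³), so d³ = 32M/(π σ_allow) = 32×3.6100×10^7/(π×580.0) = 634000 mm³.
d = 85.91 mm.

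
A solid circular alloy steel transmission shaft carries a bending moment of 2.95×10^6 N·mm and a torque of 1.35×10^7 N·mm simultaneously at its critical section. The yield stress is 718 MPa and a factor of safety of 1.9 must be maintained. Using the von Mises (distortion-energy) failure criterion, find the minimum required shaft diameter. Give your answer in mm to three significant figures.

σ_allow = σ_y/n = 718/1.9 = 377.9 MPa.
For a solid shaft σ_b = 32M/(πd³) and τ = 16T/(πd³), so the von Mises stress is σ' = (16/πd³)·√(4M²+3T²).
√(4M²+3T²) = √(4×(2.950×10^6)² + 3×(1.350×10^7)²) = 2.412×10^7 N·mm.
d³ = 16×2.412×10^7/(π×377.9) = 325000 mm³.
d = 68.75 mm.

d = 68.8 mm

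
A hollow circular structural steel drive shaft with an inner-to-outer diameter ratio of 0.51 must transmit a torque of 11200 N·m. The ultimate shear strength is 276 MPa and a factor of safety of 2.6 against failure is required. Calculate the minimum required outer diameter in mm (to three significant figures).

d_o = 83.2 mm

τ_allow = 276/2.6 = 106.2 MPa.
For a hollow shaft τ = 16T/[πd_o³(1−k⁴)] with k = 0.51, so 1−k⁴ = 0.9323.
d_o³ = 16T/[π τ_allow (1−k⁴)] = 16×1.1200×10^7/(π×106.2×0.9323) = 576300 mm³.
d_o = 83.22 mm.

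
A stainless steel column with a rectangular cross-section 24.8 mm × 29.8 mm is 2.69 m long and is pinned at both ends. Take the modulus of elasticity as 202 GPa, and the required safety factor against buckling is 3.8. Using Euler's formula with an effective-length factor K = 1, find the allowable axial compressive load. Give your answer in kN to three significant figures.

P_allow = 2.75 kN

Buckling occurs about the weak axis: I_min = h·b³/12 = 29.8×24.8³/12 = 37880 mm⁴ (b = 24.8 mm is the smaller dimension).
Effective length L_e = KL = 1×2.69 m = 2690 mm.
Euler critical load P_cr = π²EI/L_e² = π²×202000×37880/2690² = 10440 N.
P_allow = P_cr/n = 10440/3.8 = 2746 N.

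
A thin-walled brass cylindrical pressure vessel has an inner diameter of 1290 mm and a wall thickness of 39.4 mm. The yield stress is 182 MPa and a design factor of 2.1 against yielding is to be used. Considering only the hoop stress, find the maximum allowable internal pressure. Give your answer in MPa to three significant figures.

σ_allow = 182/2.1 = 86.67 MPa.
σ_h = pD/(2t) → p_allow = 2σ_allow t/D = 2×86.67×39.4/1290 = 5.294 MPa.

p_allow = 5.29 MPa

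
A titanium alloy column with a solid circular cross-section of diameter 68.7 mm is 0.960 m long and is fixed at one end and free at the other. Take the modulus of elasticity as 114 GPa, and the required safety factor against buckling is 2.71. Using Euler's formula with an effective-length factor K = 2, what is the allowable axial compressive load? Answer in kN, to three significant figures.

P_allow = 123 kN

I = πd⁴/64 = π×68.7⁴/64 = 1.093×10^6 mm⁴.
Effective length L_e = KL = 2×0.960 m = 1920 mm.
Euler critical load P_cr = π²EI/L_e² = π²×114000×1.093×10^6/1920² = 333700 N.
P_allow = P_cr/n = 333700/2.71 = 123100 N.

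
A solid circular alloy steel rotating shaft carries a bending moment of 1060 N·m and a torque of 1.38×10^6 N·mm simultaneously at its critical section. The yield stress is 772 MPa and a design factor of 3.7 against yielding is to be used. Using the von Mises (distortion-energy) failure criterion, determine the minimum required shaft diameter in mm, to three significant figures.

d = 42.7 mm

σ_allow = σ_y/n = 772/3.7 = 208.6 MPa.
For a solid shaft σ_b = 32M/(πd³) and τ = 16T/(πd³), so the von Mises stress is σ' = (16/πd³)·√(4M²+3T²).
√(4M²+3T²) = √(4×(1.060×10^6)² + 3×(1.380×10^6)²) = 3.195×10^6 N·mm.
d³ = 16×3.195×10^6/(π×208.6) = 77990 mm³.
d = 42.72 mm.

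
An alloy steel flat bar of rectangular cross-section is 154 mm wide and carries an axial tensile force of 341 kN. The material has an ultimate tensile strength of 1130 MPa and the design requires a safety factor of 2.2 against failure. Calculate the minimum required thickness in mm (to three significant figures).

t = 4.31 mm

σ_allow = 1130/2.2 = 513.6 MPa.
Required area A = F/σ_allow = 341000/513.6 = 663.9 mm².
t = A/w = 663.9/154 = 4.311 mm.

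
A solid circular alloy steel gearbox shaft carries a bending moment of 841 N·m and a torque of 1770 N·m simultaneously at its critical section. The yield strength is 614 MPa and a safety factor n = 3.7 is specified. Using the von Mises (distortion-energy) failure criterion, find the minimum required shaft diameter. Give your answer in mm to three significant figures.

σ_allow = σ_y/n = 614/3.7 = 165.9 MPa.
For a solid shaft σ_b = 32M/(πd³) and τ = 16T/(πd³), so the von Mises stress is σ' = (16/πd³)·√(4M²+3T²).
√(4M²+3T²) = √(4×(841000)² + 3×(1.770×10^6)²) = 3.497×10^6 N·mm.
d³ = 16×3.497×10^6/(π×165.9) = 107300 mm³.
d = 47.52 mm.

d = 47.5 mm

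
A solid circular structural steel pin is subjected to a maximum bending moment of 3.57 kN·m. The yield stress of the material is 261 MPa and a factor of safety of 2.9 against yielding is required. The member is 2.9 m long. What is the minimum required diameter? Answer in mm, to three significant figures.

d = 73.9 mm

σ_allow = 261/2.9 = 90.00 MPa.
For a solid circular section σ = 32M/(πd³), so d³ = 32M/(π σ_allow) = 32×3570000/(π×90.00) = 404000 mm³.
d = 73.93 mm.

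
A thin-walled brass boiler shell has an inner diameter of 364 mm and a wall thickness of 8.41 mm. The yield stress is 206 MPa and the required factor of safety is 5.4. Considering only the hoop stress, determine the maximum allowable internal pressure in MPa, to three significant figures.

σ_allow = 206/5.4 = 38.15 MPa.
σ_h = pD/(2t) → p_allow = 2σ_allow t/D = 2×38.15×8.41/364 = 1.763 MPa.

p_allow = 1.76 MPa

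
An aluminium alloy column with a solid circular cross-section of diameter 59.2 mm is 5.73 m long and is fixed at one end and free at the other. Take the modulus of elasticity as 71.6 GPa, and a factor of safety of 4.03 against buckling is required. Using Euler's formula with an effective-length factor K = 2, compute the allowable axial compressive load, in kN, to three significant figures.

P_allow = 0.805 kN

I = πd⁴/64 = π×59.2⁴/64 = 602900 mm⁴.
Effective length L_e = KL = 2×5.73 m = 11460 mm.
Euler critical load P_cr = π²EI/L_e² = π²×71600×602900/11460² = 3244 N.
P_allow = P_cr/n = 3244/4.03 = 805.0 N.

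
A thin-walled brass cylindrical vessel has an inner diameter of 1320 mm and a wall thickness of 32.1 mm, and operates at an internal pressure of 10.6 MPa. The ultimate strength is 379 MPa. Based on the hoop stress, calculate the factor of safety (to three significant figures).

n = 1.74

σ_h = pD/(2t) = 10.6×1320/(2×32.1) = 217.9 MPa.
n = 379/217.9 = 1.739.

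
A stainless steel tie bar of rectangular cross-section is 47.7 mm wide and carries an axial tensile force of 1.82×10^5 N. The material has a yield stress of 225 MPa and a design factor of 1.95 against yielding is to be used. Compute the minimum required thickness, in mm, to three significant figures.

σ_allow = 225/1.95 = 115.4 MPa.
Required area A = F/σ_allow = 182000/115.4 = 1577 mm².
t = A/w = 1577/47.7 = 33.07 mm.

t = 33.1 mm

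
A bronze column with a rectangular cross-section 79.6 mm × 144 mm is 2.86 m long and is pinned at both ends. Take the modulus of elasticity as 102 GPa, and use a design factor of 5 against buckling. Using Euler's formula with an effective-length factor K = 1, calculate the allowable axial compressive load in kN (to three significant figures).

Buckling occurs about the weak axis: I_min = h·b³/12 = 144×79.6³/12 = 6.052×10^6 mm⁴ (b = 79.6 mm is the smaller dimension).
Effective length L_e = KL = 1×2.86 m = 2860 mm.
Euler critical load P_cr = π²EI/L_e² = π²×102000×6.052×10^6/2860² = 744900 N.
P_allow = P_cr/n = 744900/5 = 149000 N.

P_allow = 149 kN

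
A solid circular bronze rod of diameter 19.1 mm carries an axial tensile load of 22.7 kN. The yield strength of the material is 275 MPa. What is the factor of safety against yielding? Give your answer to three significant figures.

n = 3.47

A = πd²/4 = 286.5 mm².
σ = F/A = 22700/286.5 = 79.23 MPa.
n = 275/79.23 = 3.471.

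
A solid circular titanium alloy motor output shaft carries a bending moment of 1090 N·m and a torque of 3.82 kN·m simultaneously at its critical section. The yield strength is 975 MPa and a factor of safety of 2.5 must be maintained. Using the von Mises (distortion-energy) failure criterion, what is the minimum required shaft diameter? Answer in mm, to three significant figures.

d = 45.0 mm

σ_allow = σ_y/n = 975/2.5 = 390.0 MPa.
For a solid shaft σ_b = 32M/(πd³) and τ = 16T/(πd³), so the von Mises stress is σ' = (16/πd³)·√(4M²+3T²).
√(4M²+3T²) = √(4×(1.090×10^6)² + 3×(3.820×10^6)²) = 6.966×10^6 N·mm.
d³ = 16×6.966×10^6/(π×390.0) = 90970 mm³.
d = 44.97 mm.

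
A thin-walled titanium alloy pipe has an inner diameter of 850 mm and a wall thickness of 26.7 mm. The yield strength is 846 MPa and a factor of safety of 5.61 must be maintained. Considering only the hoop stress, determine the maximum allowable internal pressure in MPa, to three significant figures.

σ_allow = 846/5.61 = 150.8 MPa.
σ_h = pD/(2t) → p_allow = 2σ_allow t/D = 2×150.8×26.7/850 = 9.474 MPa.

p_allow = 9.47 MPa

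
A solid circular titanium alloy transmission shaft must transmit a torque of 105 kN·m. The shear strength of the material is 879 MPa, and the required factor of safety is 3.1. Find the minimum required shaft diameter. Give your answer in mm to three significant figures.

d = 124 mm

Allowable shear stress τ_allow = 879/3.1 = 283.5 MPa.
For a solid shaft τ = 16T/(πd³), so d³ = 16T/(π τ_allow) = 16×1.0500×10^8/(π×283.5) = 1.886×10^6 mm³.
d = (1.886×10^6)^(1/3) = 123.6 mm.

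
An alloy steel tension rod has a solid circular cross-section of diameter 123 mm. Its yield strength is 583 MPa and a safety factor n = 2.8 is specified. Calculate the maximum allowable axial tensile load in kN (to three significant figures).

σ_allow = 583/2.8 = 208.2 MPa.
A = πd²/4 = π×123²/4 = 11880 mm².
F_allow = σ_allow × A = 208.2×11880 = 2.474×10^6 N.

F_allow = 2470 kN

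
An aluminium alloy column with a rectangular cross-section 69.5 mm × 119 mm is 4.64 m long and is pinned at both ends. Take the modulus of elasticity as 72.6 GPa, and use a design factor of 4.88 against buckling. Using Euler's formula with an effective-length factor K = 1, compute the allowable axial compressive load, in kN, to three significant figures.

Buckling occurs about the weak axis: I_min = h·b³/12 = 119×69.5³/12 = 3.329×10^6 mm⁴ (b = 69.5 mm is the smaller dimension).
Effective length L_e = KL = 1×4.64 m = 4640 mm.
Euler critical load P_cr = π²EI/L_e² = π²×72600×3.329×10^6/4640² = 110800 N.
P_allow = P_cr/n = 110800/4.88 = 22700 N.

P_allow = 22.7 kN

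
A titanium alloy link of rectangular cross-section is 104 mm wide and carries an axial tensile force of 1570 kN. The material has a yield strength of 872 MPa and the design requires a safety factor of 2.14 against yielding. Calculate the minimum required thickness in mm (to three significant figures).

t = 37.0 mm

σ_allow = 872/2.14 = 407.5 MPa.
Required area A = F/σ_allow = 1570000/407.5 = 3853 mm².
t = A/w = 3853/104 = 37.05 mm.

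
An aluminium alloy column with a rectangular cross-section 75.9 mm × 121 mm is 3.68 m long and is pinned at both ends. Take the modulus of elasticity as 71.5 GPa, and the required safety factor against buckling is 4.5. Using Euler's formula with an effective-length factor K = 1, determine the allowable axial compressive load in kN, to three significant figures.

Buckling occurs about the weak axis: I_min = h·b³/12 = 121×75.9³/12 = 4.409×10^6 mm⁴ (b = 75.9 mm is the smaller dimension).
Effective length L_e = KL = 1×3.68 m = 3680 mm.
Euler critical load P_cr = π²EI/L_e² = π²×71500×4.409×10^6/3680² = 229700 N.
P_allow = P_cr/n = 229700/4.5 = 51050 N.

P_allow = 51.1 kN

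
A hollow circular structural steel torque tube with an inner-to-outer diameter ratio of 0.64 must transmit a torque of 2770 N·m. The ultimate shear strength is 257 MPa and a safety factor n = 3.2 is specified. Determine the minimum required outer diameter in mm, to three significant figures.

d_o = 59.5 mm

τ_allow = 257/3.2 = 80.31 MPa.
For a hollow shaft τ = 16T/[πd_o³(1−k⁴)] with k = 0.64, so 1−k⁴ = 0.8322.
d_o³ = 16T/[π τ_allow (1−k⁴)] = 16×2770000/(π×80.31×0.8322) = 211100 mm³.
d_o = 59.54 mm.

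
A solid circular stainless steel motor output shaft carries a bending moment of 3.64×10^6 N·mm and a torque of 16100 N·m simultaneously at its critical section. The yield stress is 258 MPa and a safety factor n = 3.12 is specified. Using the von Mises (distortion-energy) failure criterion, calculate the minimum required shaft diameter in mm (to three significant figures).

σ_allow = σ_y/n = 258/3.12 = 82.69 MPa.
For a solid shaft σ_b = 32M/(πd³) and τ = 16T/(πd³), so the von Mises stress is σ' = (16/πd³)·√(4M²+3T²).
√(4M²+3T²) = √(4×(3.640×10^6)² + 3×(1.610×10^7)²) = 2.882×10^7 N·mm.
d³ = 16×2.882×10^7/(π×82.69) = 1.775×10^6 mm³.
d = 121.1 mm.

d = 121 mm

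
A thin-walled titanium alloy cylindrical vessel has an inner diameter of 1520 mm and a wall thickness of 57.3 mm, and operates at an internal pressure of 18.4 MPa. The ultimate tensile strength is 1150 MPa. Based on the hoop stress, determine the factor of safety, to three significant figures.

σ_h = pD/(2t) = 18.4×1520/(2×57.3) = 244.0 MPa.
n = 1150/244.0 = 4.712.

n = 4.71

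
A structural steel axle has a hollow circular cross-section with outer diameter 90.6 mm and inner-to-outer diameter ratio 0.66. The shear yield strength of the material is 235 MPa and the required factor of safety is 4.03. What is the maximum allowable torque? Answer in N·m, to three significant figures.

T_allow = 6900 N·m

τ_allow = 235/4.03 = 58.31 MPa.
For a hollow shaft T_allow = τ_allow·πd_o³(1−k⁴)/16 with 1−k⁴ = 0.8103, so πd_o³(1−k⁴)/16 = 118300 mm³.
T_allow = 58.31×118300 = 6.899×10^6 N·mm = 6899 N·m.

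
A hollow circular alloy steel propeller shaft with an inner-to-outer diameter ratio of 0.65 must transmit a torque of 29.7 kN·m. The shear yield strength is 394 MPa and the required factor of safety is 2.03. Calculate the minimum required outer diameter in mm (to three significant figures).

d_o = 98.3 mm

τ_allow = 394/2.03 = 194.1 MPa.
For a hollow shaft τ = 16T/[πd_o³(1−k⁴)] with k = 0.65, so 1−k⁴ = 0.8215.
d_o³ = 16T/[π τ_allow (1−k⁴)] = 16×2.9700×10^7/(π×194.1×0.8215) = 948700 mm³.
d_o = 98.26 mm.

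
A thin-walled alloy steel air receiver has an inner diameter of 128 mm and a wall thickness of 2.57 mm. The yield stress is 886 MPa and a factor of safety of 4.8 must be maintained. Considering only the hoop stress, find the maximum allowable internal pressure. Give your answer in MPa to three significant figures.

σ_allow = 886/4.8 = 184.6 MPa.
σ_h = pD/(2t) → p_allow = 2σ_allow t/D = 2×184.6×2.57/128 = 7.412 MPa.

p_allow = 7.41 MPa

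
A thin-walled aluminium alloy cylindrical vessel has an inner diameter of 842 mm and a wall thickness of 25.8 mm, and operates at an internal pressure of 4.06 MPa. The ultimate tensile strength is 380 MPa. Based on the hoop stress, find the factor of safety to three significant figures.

σ_h = pD/(2t) = 4.06×842/(2×25.8) = 66.25 MPa.
n = 380/66.25 = 5.736.

n = 5.74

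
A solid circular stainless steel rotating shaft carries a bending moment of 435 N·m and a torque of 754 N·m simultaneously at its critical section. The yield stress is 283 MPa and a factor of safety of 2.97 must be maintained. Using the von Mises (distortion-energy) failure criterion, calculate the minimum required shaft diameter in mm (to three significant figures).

d = 43.8 mm

σ_allow = σ_y/n = 283/2.97 = 95.29 MPa.
For a solid shaft σ_b = 32M/(πd³) and τ = 16T/(πd³), so the von Mises stress is σ' = (16/πd³)·√(4M²+3T²).
√(4M²+3T²) = √(4×(435000)² + 3×(754000)²) = 1.569×10^6 N·mm.
d³ = 16×1.569×10^6/(π×95.29) = 83870 mm³.
d = 43.77 mm.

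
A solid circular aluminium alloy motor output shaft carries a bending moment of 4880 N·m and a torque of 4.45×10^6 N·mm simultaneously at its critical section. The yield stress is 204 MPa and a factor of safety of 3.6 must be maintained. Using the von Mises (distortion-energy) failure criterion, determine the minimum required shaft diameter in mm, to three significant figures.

σ_allow = σ_y/n = 204/3.6 = 56.67 MPa.
For a solid shaft σ_b = 32M/(πd³) and τ = 16T/(πd³), so the von Mises stress is σ' = (16/πd³)·√(4M²+3T²).
√(4M²+3T²) = √(4×(4.880×10^6)² + 3×(4.450×10^6)²) = 1.244×10^7 N·mm.
d³ = 16×1.244×10^7/(π×56.67) = 1.118×10^6 mm³.
d = 103.8 mm.

d = 104 mm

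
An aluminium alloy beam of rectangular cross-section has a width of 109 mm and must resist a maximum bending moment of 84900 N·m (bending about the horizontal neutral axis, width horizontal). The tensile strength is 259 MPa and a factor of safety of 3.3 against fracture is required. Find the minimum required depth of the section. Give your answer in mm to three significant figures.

h = 244 mm

σ_allow = 259/3.3 = 78.48 MPa.
For a rectangular section σ = 6M/(bh²), so h² = 6M/(b σ_allow) = 6×8.4900×10^7/(109×78.48) = 59550 mm².
h = 244.0 mm.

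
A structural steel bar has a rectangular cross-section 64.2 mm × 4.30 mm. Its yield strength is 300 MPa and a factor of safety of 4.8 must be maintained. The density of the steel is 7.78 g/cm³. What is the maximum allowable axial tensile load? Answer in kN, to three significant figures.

F_allow = 17.3 kN

σ_allow = 300/4.8 = 62.50 MPa.
A = 64.2×4.30 = 276.1 mm².
F_allow = σ_allow × A = 62.50×276.1 = 17250 N.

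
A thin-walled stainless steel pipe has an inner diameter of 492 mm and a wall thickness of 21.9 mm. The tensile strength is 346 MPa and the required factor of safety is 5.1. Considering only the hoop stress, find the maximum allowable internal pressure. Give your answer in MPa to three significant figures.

σ_allow = 346/5.1 = 67.84 MPa.
σ_h = pD/(2t) → p_allow = 2σ_allow t/D = 2×67.84×21.9/492 = 6.040 MPa.

p_allow = 6.04 MPa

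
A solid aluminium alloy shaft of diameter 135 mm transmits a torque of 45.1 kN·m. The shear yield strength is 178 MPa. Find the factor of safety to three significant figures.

τ = 16T/(πd³) = 16×4.5100×10^7/(π×135³) = 93.36 MPa.
n = τ_limit/τ = 178/93.36 = 1.907.

n = 1.91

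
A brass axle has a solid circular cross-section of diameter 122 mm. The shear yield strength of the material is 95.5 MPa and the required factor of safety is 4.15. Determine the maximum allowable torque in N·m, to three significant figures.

τ_allow = 95.5/4.15 = 23.01 MPa.
For a solid shaft T_allow = τ_allow·πd³/16; πd³/16 = π×122³/16 = 356500 mm³.
T_allow = 23.01×356500 = 8.205×10^6 N·mm = 8205 N·m.

T_allow = 8200 N·m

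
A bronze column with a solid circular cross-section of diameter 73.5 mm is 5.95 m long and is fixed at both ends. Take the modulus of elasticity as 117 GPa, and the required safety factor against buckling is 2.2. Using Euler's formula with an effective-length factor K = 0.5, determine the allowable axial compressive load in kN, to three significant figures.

P_allow = 85.0 kN

I = πd⁴/64 = π×73.5⁴/64 = 1.433×10^6 mm⁴.
Effective length L_e = KL = 0.5×5.95 m = 2975 mm.
Euler critical load P_cr = π²EI/L_e² = π²×117000×1.433×10^6/2975² = 186900 N.
P_allow = P_cr/n = 186900/2.2 = 84960 N.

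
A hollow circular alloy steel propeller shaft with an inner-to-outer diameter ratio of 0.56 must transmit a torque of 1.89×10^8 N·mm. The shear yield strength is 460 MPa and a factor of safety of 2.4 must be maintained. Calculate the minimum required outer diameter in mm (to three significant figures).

τ_allow = 460/2.4 = 191.7 MPa.
For a hollow shaft τ = 16T/[πd_o³(1−k⁴)] with k = 0.56, so 1−k⁴ = 0.9017.
d_o³ = 16T/[π τ_allow (1−k⁴)] = 16×1.8900×10^8/(π×191.7×0.9017) = 5.570×10^6 mm³.
d_o = 177.3 mm.

d_o = 177 mm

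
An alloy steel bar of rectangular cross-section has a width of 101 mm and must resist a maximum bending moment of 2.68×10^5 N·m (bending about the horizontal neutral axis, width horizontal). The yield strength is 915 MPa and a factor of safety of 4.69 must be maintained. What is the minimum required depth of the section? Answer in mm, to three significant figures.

h = 286 mm

σ_allow = 915/4.69 = 195.1 MPa.
For a rectangular section σ = 6M/(bh²), so h² = 6M/(b σ_allow) = 6×2.6800×10^8/(101×195.1) = 81600 mm².
h = 285.7 mm.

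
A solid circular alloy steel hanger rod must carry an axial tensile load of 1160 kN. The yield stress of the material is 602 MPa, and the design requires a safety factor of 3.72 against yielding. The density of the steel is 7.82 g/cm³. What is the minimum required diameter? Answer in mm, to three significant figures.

d = 95.5 mm

Allowable stress σ_allow = 602/3.72 = 161.8 MPa.
Required area A = F/σ_allow = 1160000/161.8 = 7168 mm².
A = πd²/4 → d = √(4A/π) = 95.53 mm.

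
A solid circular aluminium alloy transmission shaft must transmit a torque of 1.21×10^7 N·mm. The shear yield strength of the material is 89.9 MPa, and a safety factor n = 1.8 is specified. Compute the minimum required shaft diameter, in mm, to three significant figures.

Allowable shear stress τ_allow = 89.9/1.8 = 49.94 MPa.
For a solid shaft τ = 16T/(πd³), so d³ = 16T/(π τ_allow) = 16×1.2100×10^7/(π×49.94) = 1.234×10^6 mm³.
d = (1.234×10^6)^(1/3) = 107.3 mm.

d = 107 mm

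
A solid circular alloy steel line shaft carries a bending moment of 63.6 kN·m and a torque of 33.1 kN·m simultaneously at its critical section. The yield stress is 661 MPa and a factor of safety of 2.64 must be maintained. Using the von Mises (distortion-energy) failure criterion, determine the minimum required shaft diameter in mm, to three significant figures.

d = 142 mm

σ_allow = σ_y/n = 661/2.64 = 250.4 MPa.
For a solid shaft σ_b = 32M/(πd³) and τ = 16T/(πd³), so the von Mises stress is σ' = (16/πd³)·√(4M²+3T²).
√(4M²+3T²) = √(4×(6.360×10^7)² + 3×(3.310×10^7)²) = 1.395×10^8 N·mm.
d³ = 16×1.395×10^8/(π×250.4) = 2.838×10^6 mm³.
d = 141.6 mm.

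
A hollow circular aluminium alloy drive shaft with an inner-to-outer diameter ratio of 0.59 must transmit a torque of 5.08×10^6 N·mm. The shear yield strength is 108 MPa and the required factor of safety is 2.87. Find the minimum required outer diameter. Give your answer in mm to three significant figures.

d_o = 92.1 mm

τ_allow = 108/2.87 = 37.63 MPa.
For a hollow shaft τ = 16T/[πd_o³(1−k⁴)] with k = 0.59, so 1−k⁴ = 0.8788.
d_o³ = 16T/[π τ_allow (1−k⁴)] = 16×5080000/(π×37.63×0.8788) = 782300 mm³.
d_o = 92.14 mm.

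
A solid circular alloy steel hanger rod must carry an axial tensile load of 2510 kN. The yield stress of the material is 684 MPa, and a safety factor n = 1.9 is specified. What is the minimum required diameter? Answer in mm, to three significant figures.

d = 94.2 mm

Allowable stress σ_allow = 684/1.9 = 360.0 MPa.
Required area A = F/σ_allow = 2510000/360.0 = 6972 mm².
A = πd²/4 → d = √(4A/π) = 94.22 mm.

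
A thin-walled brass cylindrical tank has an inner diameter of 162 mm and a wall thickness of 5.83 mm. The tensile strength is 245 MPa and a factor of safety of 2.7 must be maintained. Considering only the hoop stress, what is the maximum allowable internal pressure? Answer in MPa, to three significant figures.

p_allow = 6.53 MPa

σ_allow = 245/2.7 = 90.74 MPa.
σ_h = pD/(2t) → p_allow = 2σ_allow t/D = 2×90.74×5.83/162 = 6.531 MPa.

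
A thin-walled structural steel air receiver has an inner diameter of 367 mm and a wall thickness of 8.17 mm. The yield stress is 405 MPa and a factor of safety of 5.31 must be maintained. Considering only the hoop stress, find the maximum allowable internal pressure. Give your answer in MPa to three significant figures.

p_allow = 3.40 MPa

σ_allow = 405/5.31 = 76.27 MPa.
σ_h = pD/(2t) → p_allow = 2σ_allow t/D = 2×76.27×8.17/367 = 3.396 MPa.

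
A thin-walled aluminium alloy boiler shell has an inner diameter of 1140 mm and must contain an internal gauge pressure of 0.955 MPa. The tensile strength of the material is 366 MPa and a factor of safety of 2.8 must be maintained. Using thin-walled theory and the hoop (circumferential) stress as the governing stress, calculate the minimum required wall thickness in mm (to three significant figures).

σ_allow = 366/2.8 = 130.7 MPa.
Hoop stress σ_h = pD/(2t), so t = pD/(2σ_allow) = 0.955×1140/(2×130.7) = 4.164 mm.

t = 4.16 mm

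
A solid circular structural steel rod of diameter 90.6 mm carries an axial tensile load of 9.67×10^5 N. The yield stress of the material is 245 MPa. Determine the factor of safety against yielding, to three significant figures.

n = 1.63

A = πd²/4 = 6447 mm².
σ = F/A = 967000/6447 = 150.0 MPa.
n = 245/150.0 = 1.633.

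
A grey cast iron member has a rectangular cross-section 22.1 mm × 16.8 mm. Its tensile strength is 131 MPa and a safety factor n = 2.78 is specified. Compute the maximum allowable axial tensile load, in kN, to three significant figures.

F_allow = 17.5 kN

σ_allow = 131/2.78 = 47.12 MPa.
A = 22.1×16.8 = 371.3 mm².
F_allow = σ_allow × A = 47.12×371.3 = 17500 N.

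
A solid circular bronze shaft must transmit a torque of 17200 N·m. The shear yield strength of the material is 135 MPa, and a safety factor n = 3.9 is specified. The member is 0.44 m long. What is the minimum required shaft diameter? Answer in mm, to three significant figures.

d = 136 mm

Allowable shear stress τ_allow = 135/3.9 = 34.62 MPa.
For a solid shaft τ = 16T/(πd³), so d³ = 16T/(π τ_allow) = 16×1.7200×10^7/(π×34.62) = 2.531×10^6 mm³.
d = (2.531×10^6)^(1/3) = 136.3 mm.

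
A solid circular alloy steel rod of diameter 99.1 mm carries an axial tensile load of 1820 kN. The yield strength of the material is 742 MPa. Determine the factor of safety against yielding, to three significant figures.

n = 3.14

A = πd²/4 = 7713 mm².
σ = F/A = 1820000/7713 = 236.0 MPa.
n = 742/236.0 = 3.145.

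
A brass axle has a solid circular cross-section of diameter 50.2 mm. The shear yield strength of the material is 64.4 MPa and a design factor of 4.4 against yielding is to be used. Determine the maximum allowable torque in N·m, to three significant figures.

τ_allow = 64.4/4.4 = 14.64 MPa.
For a solid shaft T_allow = τ_allow·πd³/16; πd³/16 = π×50.2³/16 = 24840 mm³.
T_allow = 14.64×24840 = 363600 N·mm = 363.6 N·m.

T_allow = 364 N·m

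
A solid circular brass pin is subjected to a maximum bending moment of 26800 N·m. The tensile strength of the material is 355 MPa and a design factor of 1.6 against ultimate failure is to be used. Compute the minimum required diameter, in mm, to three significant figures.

d = 107 mm

σ_allow = 355/1.6 = 221.9 MPa.
For a solid circular section σ = 32M/(πd³), so d³ = 32M/(π σ_allow) = 32×2.6800×10^7/(π×221.9) = 1.230×10^6 mm³.
d = 107.2 mm.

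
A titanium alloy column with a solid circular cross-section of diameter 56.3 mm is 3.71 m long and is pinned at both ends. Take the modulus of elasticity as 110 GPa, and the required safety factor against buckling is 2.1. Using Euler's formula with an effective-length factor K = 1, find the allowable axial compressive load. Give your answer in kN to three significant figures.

P_allow = 18.5 kN

I = πd⁴/64 = π×56.3⁴/64 = 493200 mm⁴.
Effective length L_e = KL = 1×3.71 m = 3710 mm.
Euler critical load P_cr = π²EI/L_e² = π²×110000×493200/3710² = 38900 N.
P_allow = P_cr/n = 38900/2.1 = 18520 N.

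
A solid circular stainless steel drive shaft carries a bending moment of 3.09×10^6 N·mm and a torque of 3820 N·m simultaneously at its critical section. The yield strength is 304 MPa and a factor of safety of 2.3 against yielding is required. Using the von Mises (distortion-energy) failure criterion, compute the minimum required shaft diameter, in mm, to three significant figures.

σ_allow = σ_y/n = 304/2.3 = 132.2 MPa.
For a solid shaft σ_b = 32M/(πd³) and τ = 16T/(πd³), so the von Mises stress is σ' = (16/πd³)·√(4M²+3T²).
√(4M²+3T²) = √(4×(3.090×10^6)² + 3×(3.820×10^6)²) = 9.054×10^6 N·mm.
d³ = 16×9.054×10^6/(π×132.2) = 348900 mm³.
d = 70.40 mm.

d = 70.4 mm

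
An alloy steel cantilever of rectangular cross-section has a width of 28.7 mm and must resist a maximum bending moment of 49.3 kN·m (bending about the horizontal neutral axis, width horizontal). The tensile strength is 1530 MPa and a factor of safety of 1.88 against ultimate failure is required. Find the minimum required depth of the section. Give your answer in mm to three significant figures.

h = 113 mm

σ_allow = 1530/1.88 = 813.8 MPa.
For a rectangular section σ = 6M/(bh²), so h² = 6M/(b σ_allow) = 6×4.9300×10^7/(28.7×813.8) = 12660 mm².
h = 112.5 mm.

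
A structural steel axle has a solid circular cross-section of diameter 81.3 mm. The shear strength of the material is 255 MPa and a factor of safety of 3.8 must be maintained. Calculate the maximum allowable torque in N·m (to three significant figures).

T_allow = 7080 N·m

τ_allow = 255/3.8 = 67.11 MPa.
For a solid shaft T_allow = τ_allow·πd³/16; πd³/16 = π×81.3³/16 = 105500 mm³.
T_allow = 67.11×105500 = 7.080×10^6 N·mm = 7080 N·m.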